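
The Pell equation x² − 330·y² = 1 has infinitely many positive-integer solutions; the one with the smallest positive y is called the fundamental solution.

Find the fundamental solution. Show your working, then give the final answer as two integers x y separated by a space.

d=330: √d = [18; 6,36] (ℓ=2, even), read p_1/q_1
a_0=18:  p_0=18·1+0=18,  q_0=18·0+1=1
a_1=6:  p_1=6·18+1=109,  q_1=6·1+0=6
→ (109, 6).  Check: 109²=11881, 330·6²=11880, difference 1.

109 6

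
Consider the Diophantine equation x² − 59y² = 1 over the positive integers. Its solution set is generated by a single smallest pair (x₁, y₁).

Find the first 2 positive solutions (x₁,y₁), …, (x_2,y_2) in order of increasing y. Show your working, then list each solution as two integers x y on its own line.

530 69
561799 73140

d=59: √d = [7; 1,2,7,2,1,14] (ℓ=6, even), read p_5/q_5
a_0=7:  p_0=7·1+0=7,  q_0=7·0+1=1
a_1=1:  p_1=1·7+1=8,  q_1=1·1+0=1
a_2=2:  p_2=2·8+7=23,  q_2=2·1+1=3
a_3=7:  p_3=7·23+8=169,  q_3=7·3+1=22
a_4=2:  p_4=2·169+23=361,  q_4=2·22+3=47
a_5=1:  p_5=1·361+169=530,  q_5=1·47+22=69
→ (530, 69).  Check: 530²=280900, 59·69²=280899, difference 1.
(530+69√59)^2 = 561799 + 73140√59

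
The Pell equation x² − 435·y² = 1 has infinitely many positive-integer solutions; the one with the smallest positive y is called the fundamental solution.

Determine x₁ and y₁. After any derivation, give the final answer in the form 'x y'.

√435 → a₀=20, period (1,5,1,40); ℓ=4 even so k=3
i=0: a=20 ⇒ p=20, q=1
…
i=2: a=5 ⇒ p=125, q=6
i=3: a=1 ⇒ p=146, q=7
(x₁, y₁) = (146, 7);  146² − 435·7² = 1 ✓

146 7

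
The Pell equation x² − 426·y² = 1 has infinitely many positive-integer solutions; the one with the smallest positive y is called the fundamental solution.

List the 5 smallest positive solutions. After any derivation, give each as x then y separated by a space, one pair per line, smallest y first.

[20; 1,1,1,3,2,6,2,3,1,1,1,40] for √426; ℓ=12 ⇒ convergent index 11
i=0: a=20 ⇒ p=20, q=1
i=1: a=1 ⇒ p=21, q=1
…
i=4: a=3 ⇒ p=227, q=11
…
i=7: a=2 ⇒ p=7162, q=347
…
i=10: a=1 ⇒ p=56780, q=2751
i=11: a=1 ⇒ p=88751, q=4300
fundamental: x₁=88751, y₁=4300  (since 7876740001 − 426·18490000 = 1)
n=2: (88751,4300)∘(88751,4300) = (88751·88751+426·4300·4300, 88751·4300+4300·88751) = (15753480001,763258600)
n=3: (15753480001,763258600)∘(88751,4300) = (88751·15753480001+426·4300·763258600, 88751·763258600+4300·15753480001) = (2796274207048751,135479928012900)
n=4: (2796274207048751,135479928012900)∘(88751,4300) = (88751·2796274207048751+426·4300·135479928012900, 88751·135479928012900+4300·2796274207048751) = (496344264283813920001,24047958181382517200)
n=5: (496344264283813920001,24047958181382517200)∘(88751,4300) = (88751·496344264283813920001+426·4300·24047958181382517200, 88751·24047958181382517200+4300·496344264283813920001) = (88102099596109264220968751,4268560672976279640021500)

88751 4300
15753480001 763258600
2796274207048751 135479928012900
496344264283813920001 24047958181382517200
88102099596109264220968751 4268560672976279640021500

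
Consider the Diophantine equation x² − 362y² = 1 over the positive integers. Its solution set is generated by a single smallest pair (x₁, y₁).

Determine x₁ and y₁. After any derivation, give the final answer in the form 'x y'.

723 38

[19; 38] for √362; ℓ=1 ⇒ convergent index 1
k=0  a_k=19  p_k/q_k = 19/1
k=1  a_k=38  p_k/q_k = 723/38
fundamental: x₁=723, y₁=38  (since 522729 − 362·1444 = 1)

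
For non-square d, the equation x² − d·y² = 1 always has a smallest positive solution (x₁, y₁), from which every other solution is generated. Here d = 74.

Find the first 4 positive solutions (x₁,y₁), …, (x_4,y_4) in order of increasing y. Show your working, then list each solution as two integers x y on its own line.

3699 430
27365201 3181140
202447753299 23534073290
1497708451540801 174105071018280

√74 → a₀=8, period (1,1,1,1,16); ℓ=5 odd so k=9
step 0: (8, 1)  from 8·(1,0) + (0,1)
…
step 4: (43, 5)  from 1·(26,3) + (17,2)
…
step 6: (757, 88)  from 1·(714,83) + (43,5)
…
step 8: (2228, 259)  from 1·(1471,171) + (757,88)
step 9: (3699, 430)  from 1·(2228,259) + (1471,171)
(x₁, y₁) = (3699, 430);  3699² − 74·430² = 1 ✓
n=2: (3699,430)∘(3699,430) = (3699·3699+74·430·430, 3699·430+430·3699) = (27365201,3181140)
n=3: (27365201,3181140)∘(3699,430) = (3699·27365201+74·430·3181140, 3699·3181140+430·27365201) = (202447753299,23534073290)
n=4: (202447753299,23534073290)∘(3699,430) = (3699·202447753299+74·430·23534073290, 3699·23534073290+430·202447753299) = (1497708451540801,174105071018280)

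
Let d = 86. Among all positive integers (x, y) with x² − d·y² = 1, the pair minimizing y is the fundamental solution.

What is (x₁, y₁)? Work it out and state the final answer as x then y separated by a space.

d=86: √d = [9; 3,1,1,1,8,1,1,1,3,18] (ℓ=10, even), read p_9/q_9
step 0: (9, 1)  from 9·(1,0) + (0,1)
step 1: (28, 3)  from 3·(9,1) + (1,0)
step 2: (37, 4)  from 1·(28,3) + (9,1)
step 3: (65, 7)  from 1·(37,4) + (28,3)
…
step 7: (1864, 201)  from 1·(983,106) + (881,95)
step 8: (2847, 307)  from 1·(1864,201) + (983,106)
step 9: (10405, 1122)  from 3·(2847,307) + (1864,201)
→ (10405, 1122).  Check: 10405²=108264025, 86·1122²=108264024, difference 1.

10405 1122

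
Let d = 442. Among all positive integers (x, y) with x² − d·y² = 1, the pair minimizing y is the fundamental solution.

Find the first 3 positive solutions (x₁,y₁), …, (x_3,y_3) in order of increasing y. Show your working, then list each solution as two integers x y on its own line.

883 42
1559377 74172
2753858899 130987710

√442 = [21; 42, …], period ℓ=1 (odd) → k=1
step 0: (21, 1)  from 21·(1,0) + (0,1)
step 1: (883, 42)  from 42·(21,1) + (1,0)
fundamental: x₁=883, y₁=42  (since 779689 − 442·1764 = 1)
(883+42√442)^2 = 1559377 + 74172√442
(883+42√442)^3 = 2753858899 + 130987710√442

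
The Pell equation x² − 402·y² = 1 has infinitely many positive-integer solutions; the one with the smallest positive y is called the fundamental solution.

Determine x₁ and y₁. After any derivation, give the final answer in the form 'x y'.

401 20

√402 → a₀=20, period (20,40); ℓ=2 even so k=1
step 0: (20, 1)  from 20·(1,0) + (0,1)
step 1: (401, 20)  from 20·(20,1) + (1,0)
→ (401, 20).  Check: 401²=160801, 402·20²=160800, difference 1.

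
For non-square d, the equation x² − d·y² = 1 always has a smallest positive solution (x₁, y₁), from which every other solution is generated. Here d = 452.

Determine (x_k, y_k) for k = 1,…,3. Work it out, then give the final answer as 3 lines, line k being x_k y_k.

1204353 56648
2900932297217 136448377488
6987493029899166849 328664025545553880

d=452: √d = [21; 3,1,5,3,10,3,5,1,3,42] (ℓ=10, even), read p_9/q_9
step 0: (21, 1)  from 21·(1,0) + (0,1)
step 1: (64, 3)  from 3·(21,1) + (1,0)
step 2: (85, 4)  from 1·(64,3) + (21,1)
step 3: (489, 23)  from 5·(85,4) + (64,3)
step 4: (1552, 73)  from 3·(489,23) + (85,4)
…
step 6: (49579, 2332)  from 3·(16009,753) + (1552,73)
step 7: (263904, 12413)  from 5·(49579,2332) + (16009,753)
step 8: (313483, 14745)  from 1·(263904,12413) + (49579,2332)
step 9: (1204353, 56648)  from 3·(313483,14745) + (263904,12413)
fundamental: x₁=1204353, y₁=56648  (since 1450466148609 − 452·3208995904 = 1)
n=2: (1204353,56648)∘(1204353,56648) = (1204353·1204353+452·56648·56648, 1204353·56648+56648·1204353) = (2900932297217,136448377488)
n=3: (2900932297217,136448377488)∘(1204353,56648) = (1204353·2900932297217+452·56648·136448377488, 1204353·136448377488+56648·2900932297217) = (6987493029899166849,328664025545553880)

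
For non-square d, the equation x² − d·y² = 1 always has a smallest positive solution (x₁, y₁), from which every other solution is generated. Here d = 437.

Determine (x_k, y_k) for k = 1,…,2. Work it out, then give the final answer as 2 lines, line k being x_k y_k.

√437 → a₀=20, period (1,9,2,9,1,40); ℓ=6 even so k=5
step 0: (20, 1)  from 20·(1,0) + (0,1)
…
step 4: (4160, 199)  from 9·(439,21) + (209,10)
step 5: (4599, 220)  from 1·(4160,199) + (439,21)
→ (4599, 220).  Check: 4599²=21150801, 437·220²=21150800, difference 1.
(4599+220√437)^2 = 42301601 + 2023560√437

4599 220
42301601 2023560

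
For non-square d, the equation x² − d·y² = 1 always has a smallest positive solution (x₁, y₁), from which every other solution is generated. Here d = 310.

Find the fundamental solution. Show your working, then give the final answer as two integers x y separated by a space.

√310 = [17; 1,1,1,1,5,…,1,1,34, …], period ℓ=16 (even) → k=15
i=0: a=17 ⇒ p=17, q=1
i=1: a=1 ⇒ p=18, q=1
…
i=6: a=3 ⇒ p=1567, q=89
i=7: a=1 ⇒ p=2060, q=117
…
i=12: a=1 ⇒ p=181315, q=10298
…
i=14: a=1 ⇒ p=515017, q=29251
i=15: a=1 ⇒ p=848719, q=48204
fundamental: x₁=848719, y₁=48204  (since 720323940961 − 310·2323625616 = 1)

848719 48204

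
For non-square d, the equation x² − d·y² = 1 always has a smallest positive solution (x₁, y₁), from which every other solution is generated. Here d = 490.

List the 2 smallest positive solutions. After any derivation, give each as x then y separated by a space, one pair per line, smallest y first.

[22; 7,2,1,4,4,4,1,2,7,44] for √490; ℓ=10 ⇒ convergent index 9
i=0: a=22 ⇒ p=22, q=1
…
i=2: a=2 ⇒ p=332, q=15
…
i=4: a=4 ⇒ p=2280, q=103
…
i=6: a=4 ⇒ p=40708, q=1839
…
i=8: a=2 ⇒ p=141338, q=6385
i=9: a=7 ⇒ p=1039681, q=46968
fundamental: x₁=1039681, y₁=46968  (since 1080936581761 − 490·2205993024 = 1)
(1039681+46968√490)^2 = 2161873163521 + 97663474416√490

1039681 46968
2161873163521 97663474416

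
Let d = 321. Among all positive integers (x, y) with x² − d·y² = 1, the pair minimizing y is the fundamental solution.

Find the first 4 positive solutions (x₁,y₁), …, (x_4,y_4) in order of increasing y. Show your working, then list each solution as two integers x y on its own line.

√321 = [17; 1,10,1,34, …], period ℓ=4 (even) → k=3
a_0=17:  p_0=17·1+0=17,  q_0=17·0+1=1
a_1=1:  p_1=1·17+1=18,  q_1=1·1+0=1
a_2=10:  p_2=10·18+17=197,  q_2=10·1+1=11
a_3=1:  p_3=1·197+18=215,  q_3=1·11+1=12
fundamental: x₁=215, y₁=12  (since 46225 − 321·144 = 1)
(215+12√321)^2 = 92449 + 5160√321
(215+12√321)^3 = 39752855 + 2218788√321
(215+12√321)^4 = 17093635201 + 954073680√321

215 12
92449 5160
39752855 2218788
17093635201 954073680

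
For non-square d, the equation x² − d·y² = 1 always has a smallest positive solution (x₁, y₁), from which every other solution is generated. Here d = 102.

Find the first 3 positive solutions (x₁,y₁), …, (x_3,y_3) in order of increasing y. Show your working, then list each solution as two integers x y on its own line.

101 10
20401 2020
4120901 408030

d=102: √d = [10; 10,20] (ℓ=2, even), read p_1/q_1
i=0: a=10 ⇒ p=10, q=1
i=1: a=10 ⇒ p=101, q=10
(x₁, y₁) = (101, 10);  101² − 102·10² = 1 ✓
n=2: (101,10)∘(101,10) = (101·101+102·10·10, 101·10+10·101) = (20401,2020)
n=3: (20401,2020)∘(101,10) = (101·20401+102·10·2020, 101·2020+10·20401) = (4120901,408030)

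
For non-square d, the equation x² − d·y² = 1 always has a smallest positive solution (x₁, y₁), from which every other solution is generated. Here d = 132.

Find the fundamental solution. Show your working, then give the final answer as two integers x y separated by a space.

d=132: √d = [11; 2,22] (ℓ=2, even), read p_1/q_1
step 0: (11, 1)  from 11·(1,0) + (0,1)
step 1: (23, 2)  from 2·(11,1) + (1,0)
→ (23, 2).  Check: 23²=529, 132·2²=528, difference 1.

23 2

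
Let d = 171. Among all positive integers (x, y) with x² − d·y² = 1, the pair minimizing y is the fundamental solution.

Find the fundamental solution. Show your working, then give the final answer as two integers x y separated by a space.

170 13

[13; 13,26] for √171; ℓ=2 ⇒ convergent index 1
k=0  a_k=13  p_k/q_k = 13/1
k=1  a_k=13  p_k/q_k = 170/13
(x₁, y₁) = (170, 13);  170² − 171·13² = 1 ✓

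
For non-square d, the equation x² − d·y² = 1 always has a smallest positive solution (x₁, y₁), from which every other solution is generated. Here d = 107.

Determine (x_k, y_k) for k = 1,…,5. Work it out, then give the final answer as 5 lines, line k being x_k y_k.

√107 → a₀=10, period (2,1,9,1,2,20); ℓ=6 even so k=5
step 0: (10, 1)  from 10·(1,0) + (0,1)
step 1: (21, 2)  from 2·(10,1) + (1,0)
step 2: (31, 3)  from 1·(21,2) + (10,1)
…
step 4: (331, 32)  from 1·(300,29) + (31,3)
step 5: (962, 93)  from 2·(331,32) + (300,29)
→ (962, 93).  Check: 962²=925444, 107·93²=925443, difference 1.
n=2: (962,93)∘(962,93) = (962·962+107·93·93, 962·93+93·962) = (1850887,178932)
n=3: (1850887,178932)∘(962,93) = (962·1850887+107·93·178932, 962·178932+93·1850887) = (3561105626,344265075)
n=4: (3561105626,344265075)∘(962,93) = (962·3561105626+107·93·344265075, 962·344265075+93·3561105626) = (6851565373537,662365825368)
n=5: (6851565373537,662365825368)∘(962,93) = (962·6851565373537+107·93·662365825368, 962·662365825368+93·6851565373537) = (13182408217579562,1274391503742957)

962 93
1850887 178932
3561105626 344265075
6851565373537 662365825368
13182408217579562 1274391503742957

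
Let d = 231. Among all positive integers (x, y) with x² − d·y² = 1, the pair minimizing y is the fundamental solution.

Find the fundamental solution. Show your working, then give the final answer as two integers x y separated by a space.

76 5

d=231: √d = [15; 5,30] (ℓ=2, even), read p_1/q_1
k=0  a_k=15  p_k/q_k = 15/1
k=1  a_k=5  p_k/q_k = 76/5
(x₁, y₁) = (76, 5);  76² − 231·5² = 1 ✓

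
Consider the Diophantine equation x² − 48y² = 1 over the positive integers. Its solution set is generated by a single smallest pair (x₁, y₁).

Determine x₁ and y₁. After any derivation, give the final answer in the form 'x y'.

[6; 1,12] for √48; ℓ=2 ⇒ convergent index 1
i=0: a=6 ⇒ p=6, q=1
i=1: a=1 ⇒ p=7, q=1
(x₁, y₁) = (7, 1);  7² − 48·1² = 1 ✓

7 1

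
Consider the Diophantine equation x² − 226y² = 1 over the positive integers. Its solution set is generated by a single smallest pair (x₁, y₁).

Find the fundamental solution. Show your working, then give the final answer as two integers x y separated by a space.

d=226: √d = [15; 30] (ℓ=1, odd), read p_1/q_1
k=0  a_k=15  p_k/q_k = 15/1
k=1  a_k=30  p_k/q_k = 451/30
(x₁, y₁) = (451, 30);  451² − 226·30² = 1 ✓

451 30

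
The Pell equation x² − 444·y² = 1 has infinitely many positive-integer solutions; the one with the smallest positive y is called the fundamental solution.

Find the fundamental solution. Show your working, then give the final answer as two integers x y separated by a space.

d=444: √d = [21; 14,42] (ℓ=2, even), read p_1/q_1
a_0=21:  p_0=21·1+0=21,  q_0=21·0+1=1
a_1=14:  p_1=14·21+1=295,  q_1=14·1+0=14
(x₁, y₁) = (295, 14);  295² − 444·14² = 1 ✓

295 14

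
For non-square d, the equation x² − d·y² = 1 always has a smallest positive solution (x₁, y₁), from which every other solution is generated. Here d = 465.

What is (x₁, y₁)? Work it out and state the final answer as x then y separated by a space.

√465 → a₀=21, period (1,1,3,2,2,2,3,1,1,42); ℓ=10 even so k=9
a_0=21:  p_0=21·1+0=21,  q_0=21·0+1=1
…
a_3=3:  p_3=3·43+22=151,  q_3=3·2+1=7
a_4=2:  p_4=2·151+43=345,  q_4=2·7+2=16
…
a_8=1:  p_8=1·6922+2027=8949,  q_8=1·321+94=415
a_9=1:  p_9=1·8949+6922=15871,  q_9=1·415+321=736
→ (15871, 736).  Check: 15871²=251888641, 465·736²=251888640, difference 1.

15871 736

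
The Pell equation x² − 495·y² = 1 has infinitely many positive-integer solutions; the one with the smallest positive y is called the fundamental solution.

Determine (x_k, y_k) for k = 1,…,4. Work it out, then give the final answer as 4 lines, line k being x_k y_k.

89 4
15841 712
2819609 126732
501874561 22557584

√495 = [22; 4,44, …], period ℓ=2 (even) → k=1
a_0=22:  p_0=22·1+0=22,  q_0=22·0+1=1
a_1=4:  p_1=4·22+1=89,  q_1=4·1+0=4
→ (89, 4).  Check: 89²=7921, 495·4²=7920, difference 1.
(x_2, y_2) = (89·89 + 495·4·4, 89·4 + 4·89) = (15841, 712)
(x_3, y_3) = (89·15841 + 495·4·712, 89·712 + 4·15841) = (2819609, 126732)
(x_4, y_4) = (89·2819609 + 495·4·126732, 89·126732 + 4·2819609) = (501874561, 22557584)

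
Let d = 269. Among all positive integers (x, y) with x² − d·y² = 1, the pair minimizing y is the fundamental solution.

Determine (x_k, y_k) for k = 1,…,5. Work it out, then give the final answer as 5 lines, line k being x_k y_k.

[16; 2,2,32] for √269; ℓ=3 ⇒ convergent index 5
step 0: (16, 1)  from 16·(1,0) + (0,1)
step 1: (33, 2)  from 2·(16,1) + (1,0)
…
step 3: (2657, 162)  from 32·(82,5) + (33,2)
step 4: (5396, 329)  from 2·(2657,162) + (82,5)
step 5: (13449, 820)  from 2·(5396,329) + (2657,162)
(x₁, y₁) = (13449, 820);  13449² − 269·820² = 1 ✓
(13449+820√269)^2 = 361751201 + 22056360√269
(13449+820√269)^3 = 9730383791049 + 593271970460√269
(13449+820√269)^4 = 261727862849884801 + 15957829439376720√269
(13449+820√269)^5 = 7039956045205817586249 + 429233695667083044100√269

13449 820
361751201 22056360
9730383791049 593271970460
261727862849884801 15957829439376720
7039956045205817586249 429233695667083044100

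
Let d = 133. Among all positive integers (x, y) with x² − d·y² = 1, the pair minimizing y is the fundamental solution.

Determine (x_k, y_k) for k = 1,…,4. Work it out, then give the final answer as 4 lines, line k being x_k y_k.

2588599 224460
13401689565601 1162073863080
69383200415647777399 6016286479789825380
359210566425477440164982401 31147506330593762303822160

√133 → a₀=11, period (1,1,7,5,1,…,1,1,22); ℓ=16 even so k=15
i=0: a=11 ⇒ p=11, q=1
i=1: a=1 ⇒ p=12, q=1
i=2: a=1 ⇒ p=23, q=2
…
i=4: a=5 ⇒ p=888, q=77
…
i=6: a=1 ⇒ p=1949, q=169
i=7: a=1 ⇒ p=3010, q=261
i=8: a=2 ⇒ p=7969, q=691
…
i=11: a=1 ⇒ p=29927, q=2595
…
i=14: a=1 ⇒ p=1378591, q=119539
i=15: a=1 ⇒ p=2588599, q=224460
→ (2588599, 224460).  Check: 2588599²=6700844782801, 133·224460²=6700844782800, difference 1.
(x_2, y_2) = (2588599·2588599 + 133·224460·224460, 2588599·224460 + 224460·2588599) = (13401689565601, 1162073863080)
(x_3, y_3) = (2588599·13401689565601 + 133·224460·1162073863080, 2588599·1162073863080 + 224460·13401689565601) = (69383200415647777399, 6016286479789825380)
(x_4, y_4) = (2588599·69383200415647777399 + 133·224460·6016286479789825380, 2588599·6016286479789825380 + 224460·69383200415647777399) = (359210566425477440164982401, 31147506330593762303822160)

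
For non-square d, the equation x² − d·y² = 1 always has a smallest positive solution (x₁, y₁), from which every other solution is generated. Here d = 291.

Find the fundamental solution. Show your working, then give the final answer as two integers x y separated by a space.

290 17

[17; 17,34] for √291; ℓ=2 ⇒ convergent index 1
k=0  a_k=17  p_k/q_k = 17/1
k=1  a_k=17  p_k/q_k = 290/17
→ (290, 17).  Check: 290²=84100, 291·17²=84099, difference 1.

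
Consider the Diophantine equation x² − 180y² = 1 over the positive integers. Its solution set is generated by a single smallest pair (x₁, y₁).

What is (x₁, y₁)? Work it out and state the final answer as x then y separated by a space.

√180 = [13; 2,2,2,26, …], period ℓ=4 (even) → k=3
step 0: (13, 1)  from 13·(1,0) + (0,1)
step 1: (27, 2)  from 2·(13,1) + (1,0)
step 2: (67, 5)  from 2·(27,2) + (13,1)
step 3: (161, 12)  from 2·(67,5) + (27,2)
→ (161, 12).  Check: 161²=25921, 180·12²=25920, difference 1.

161 12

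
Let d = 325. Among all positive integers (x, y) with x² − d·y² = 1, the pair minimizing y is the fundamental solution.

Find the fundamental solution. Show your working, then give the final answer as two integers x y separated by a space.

d=325: √d = [18; 36] (ℓ=1, odd), read p_1/q_1
k=0  a_k=18  p_k/q_k = 18/1
k=1  a_k=36  p_k/q_k = 649/36
fundamental: x₁=649, y₁=36  (since 421201 − 325·1296 = 1)

649 36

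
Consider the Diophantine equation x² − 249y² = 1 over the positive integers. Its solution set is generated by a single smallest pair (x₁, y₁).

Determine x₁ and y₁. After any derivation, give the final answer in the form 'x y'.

[15; 1,3,1,1,5,…,3,1,30] for √249; ℓ=16 ⇒ convergent index 15
k=0  a_k=15  p_k/q_k = 15/1
k=1  a_k=1  p_k/q_k = 16/1
…
k=3  a_k=1  p_k/q_k = 79/5
…
k=5  a_k=5  p_k/q_k = 789/50
k=6  a_k=1  p_k/q_k = 931/59
k=7  a_k=3  p_k/q_k = 3582/227
k=8  a_k=10  p_k/q_k = 36751/2329
k=9  a_k=3  p_k/q_k = 113835/7214
k=10  a_k=1  p_k/q_k = 150586/9543
k=11  a_k=5  p_k/q_k = 866765/54929
k=12  a_k=1  p_k/q_k = 1017351/64472
…
k=14  a_k=3  p_k/q_k = 6669699/422675
k=15  a_k=1  p_k/q_k = 8553815/542076
fundamental: x₁=8553815, y₁=542076  (since 73167751054225 − 249·293846389776 = 1)

8553815 542076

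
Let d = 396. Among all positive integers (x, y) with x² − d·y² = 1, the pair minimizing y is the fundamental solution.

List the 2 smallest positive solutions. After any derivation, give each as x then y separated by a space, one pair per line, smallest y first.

d=396: √d = [19; 1,8,1,38] (ℓ=4, even), read p_3/q_3
k=0  a_k=19  p_k/q_k = 19/1
…
k=2  a_k=8  p_k/q_k = 179/9
k=3  a_k=1  p_k/q_k = 199/10
→ (199, 10).  Check: 199²=39601, 396·10²=39600, difference 1.
k=2:  x_2 = 199·199+396·10·10 = 79201,  y_2 = 199·10+10·199 = 3980

199 10
79201 3980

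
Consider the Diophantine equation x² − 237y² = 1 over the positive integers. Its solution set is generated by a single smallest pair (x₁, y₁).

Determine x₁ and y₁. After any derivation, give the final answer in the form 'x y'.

[15; 2,1,1,7,10,7,1,1,2,30] for √237; ℓ=10 ⇒ convergent index 9
a_0=15:  p_0=15·1+0=15,  q_0=15·0+1=1
a_1=2:  p_1=2·15+1=31,  q_1=2·1+0=2
a_2=1:  p_2=1·31+15=46,  q_2=1·2+1=3
a_3=1:  p_3=1·46+31=77,  q_3=1·3+2=5
a_4=7:  p_4=7·77+46=585,  q_4=7·5+3=38
a_5=10:  p_5=10·585+77=5927,  q_5=10·38+5=385
a_6=7:  p_6=7·5927+585=42074,  q_6=7·385+38=2733
…
a_8=1:  p_8=1·48001+42074=90075,  q_8=1·3118+2733=5851
a_9=2:  p_9=2·90075+48001=228151,  q_9=2·5851+3118=14820
fundamental: x₁=228151, y₁=14820  (since 52052878801 − 237·219632400 = 1)

228151 14820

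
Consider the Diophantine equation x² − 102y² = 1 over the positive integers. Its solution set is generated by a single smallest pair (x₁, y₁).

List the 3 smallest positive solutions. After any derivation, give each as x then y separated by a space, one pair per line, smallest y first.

d=102: √d = [10; 10,20] (ℓ=2, even), read p_1/q_1
step 0: (10, 1)  from 10·(1,0) + (0,1)
step 1: (101, 10)  from 10·(10,1) + (1,0)
(x₁, y₁) = (101, 10);  101² − 102·10² = 1 ✓
k=2:  x_2 = 101·101+102·10·10 = 20401,  y_2 = 101·10+10·101 = 2020
k=3:  x_3 = 101·20401+102·10·2020 = 4120901,  y_3 = 101·2020+10·20401 = 408030

101 10
20401 2020
4120901 408030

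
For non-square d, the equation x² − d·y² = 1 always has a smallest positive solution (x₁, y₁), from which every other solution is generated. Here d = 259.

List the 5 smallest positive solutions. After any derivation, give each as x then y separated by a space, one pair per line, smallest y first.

√259 = [16; 10,1,2,3,4,3,2,1,10,32, …], period ℓ=10 (even) → k=9
i=0: a=16 ⇒ p=16, q=1
…
i=5: a=4 ⇒ p=7403, q=460
…
i=7: a=2 ⇒ p=55265, q=3434
i=8: a=1 ⇒ p=79196, q=4921
i=9: a=10 ⇒ p=847225, q=52644
fundamental: x₁=847225, y₁=52644  (since 717790200625 − 259·2771390736 = 1)
(x_2, y_2) = (847225·847225 + 259·52644·52644, 847225·52644 + 52644·847225) = (1435580401249, 89202625800)
(x_3, y_3) = (847225·1435580401249 + 259·52644·89202625800, 847225·89202625800 + 52644·1435580401249) = (2432519210895520825, 151149389286757356)
(x_4, y_4) = (847225·2432519210895520825 + 259·52644·151149389286757356, 847225·151149389286757356 + 52644·2432519210895520825) = (4121782176900479681520001, 256115082676856799248400)
(x_5, y_5) = (847225·4121782176900479681520001 + 259·52644·256115082676856799248400, 847225·256115082676856799248400 + 52644·4121782176900479681520001) = (6984153809646585277140670173625, 433974201841648854097164622644)

847225 52644
1435580401249 89202625800
2432519210895520825 151149389286757356
4121782176900479681520001 256115082676856799248400
6984153809646585277140670173625 433974201841648854097164622644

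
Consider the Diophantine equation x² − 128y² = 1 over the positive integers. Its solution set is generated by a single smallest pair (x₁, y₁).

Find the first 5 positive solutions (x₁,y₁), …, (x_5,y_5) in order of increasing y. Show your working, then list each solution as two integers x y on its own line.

577 51
665857 58854
768398401 67917465
886731088897 78376695756
1023286908188737 90446638984959

d=128: √d = [11; 3,5,3,22] (ℓ=4, even), read p_3/q_3
a_0=11:  p_0=11·1+0=11,  q_0=11·0+1=1
a_1=3:  p_1=3·11+1=34,  q_1=3·1+0=3
a_2=5:  p_2=5·34+11=181,  q_2=5·3+1=16
a_3=3:  p_3=3·181+34=577,  q_3=3·16+3=51
→ (577, 51).  Check: 577²=332929, 128·51²=332928, difference 1.
k=2:  x_2 = 577·577+128·51·51 = 665857,  y_2 = 577·51+51·577 = 58854
k=3:  x_3 = 577·665857+128·51·58854 = 768398401,  y_3 = 577·58854+51·665857 = 67917465
k=4:  x_4 = 577·768398401+128·51·67917465 = 886731088897,  y_4 = 577·67917465+51·768398401 = 78376695756
k=5:  x_5 = 577·886731088897+128·51·78376695756 = 1023286908188737,  y_5 = 577·78376695756+51·886731088897 = 90446638984959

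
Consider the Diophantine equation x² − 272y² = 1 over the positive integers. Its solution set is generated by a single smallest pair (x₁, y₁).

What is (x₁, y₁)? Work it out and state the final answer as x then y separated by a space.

33 2

√272 → a₀=16, period (2,32); ℓ=2 even so k=1
i=0: a=16 ⇒ p=16, q=1
i=1: a=2 ⇒ p=33, q=2
fundamental: x₁=33, y₁=2  (since 1089 − 272·4 = 1)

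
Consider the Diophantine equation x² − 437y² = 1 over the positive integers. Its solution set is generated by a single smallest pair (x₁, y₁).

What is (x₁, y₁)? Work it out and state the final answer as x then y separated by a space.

4599 220

√437 = [20; 1,9,2,9,1,40, …], period ℓ=6 (even) → k=5
k=0  a_k=20  p_k/q_k = 20/1
…
k=2  a_k=9  p_k/q_k = 209/10
k=3  a_k=2  p_k/q_k = 439/21
k=4  a_k=9  p_k/q_k = 4160/199
k=5  a_k=1  p_k/q_k = 4599/220
→ (4599, 220).  Check: 4599²=21150801, 437·220²=21150800, difference 1.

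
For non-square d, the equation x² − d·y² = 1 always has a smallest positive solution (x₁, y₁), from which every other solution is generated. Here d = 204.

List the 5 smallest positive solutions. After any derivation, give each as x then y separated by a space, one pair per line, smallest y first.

4999 350
49980001 3499300
499700044999 34986001050
4996000999920001 349790034998600
49950017497500124999 3497200734930001750

[14; 3,1,1,6,1,1,3,28] for √204; ℓ=8 ⇒ convergent index 7
k=0  a_k=14  p_k/q_k = 14/1
k=1  a_k=3  p_k/q_k = 43/3
k=2  a_k=1  p_k/q_k = 57/4
k=3  a_k=1  p_k/q_k = 100/7
k=4  a_k=6  p_k/q_k = 657/46
k=5  a_k=1  p_k/q_k = 757/53
k=6  a_k=1  p_k/q_k = 1414/99
k=7  a_k=3  p_k/q_k = 4999/350
fundamental: x₁=4999, y₁=350  (since 24990001 − 204·122500 = 1)
k=2:  x_2 = 4999·4999+204·350·350 = 49980001,  y_2 = 4999·350+350·4999 = 3499300
k=3:  x_3 = 4999·49980001+204·350·3499300 = 499700044999,  y_3 = 4999·3499300+350·49980001 = 34986001050
k=4:  x_4 = 4999·499700044999+204·350·34986001050 = 4996000999920001,  y_4 = 4999·34986001050+350·499700044999 = 349790034998600
k=5:  x_5 = 4999·4996000999920001+204·350·349790034998600 = 49950017497500124999,  y_5 = 4999·349790034998600+350·4996000999920001 = 3497200734930001750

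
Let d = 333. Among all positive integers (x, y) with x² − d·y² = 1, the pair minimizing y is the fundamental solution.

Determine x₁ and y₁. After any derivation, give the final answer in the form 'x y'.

73 4

[18; 4,36] for √333; ℓ=2 ⇒ convergent index 1
i=0: a=18 ⇒ p=18, q=1
i=1: a=4 ⇒ p=73, q=4
→ (73, 4).  Check: 73²=5329, 333·4²=5328, difference 1.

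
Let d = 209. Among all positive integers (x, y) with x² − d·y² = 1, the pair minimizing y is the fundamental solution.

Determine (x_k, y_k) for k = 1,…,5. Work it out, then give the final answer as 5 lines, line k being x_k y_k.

√209 = [14; 2,5,3,2,3,5,2,28, …], period ℓ=8 (even) → k=7
k=0  a_k=14  p_k/q_k = 14/1
…
k=2  a_k=5  p_k/q_k = 159/11
k=3  a_k=3  p_k/q_k = 506/35
…
k=6  a_k=5  p_k/q_k = 21266/1471
k=7  a_k=2  p_k/q_k = 46551/3220
(x₁, y₁) = (46551, 3220);  46551² − 209·3220² = 1 ✓
n=2: (46551,3220)∘(46551,3220) = (46551·46551+209·3220·3220, 46551·3220+3220·46551) = (4333991201,299788440)
n=3: (4333991201,299788440)∘(46551,3220) = (46551·4333991201+209·3220·299788440, 46551·299788440+3220·4333991201) = (403503248748951,27910903337660)
n=4: (403503248748951,27910903337660)∘(46551,3220) = (46551·403503248748951+209·3220·27910903337660, 46551·27910903337660+3220·403503248748951) = (37566959460690844801,2598560922243032880)
n=5: (37566959460690844801,2598560922243032880)∘(46551,3220) = (46551·37566959460690844801+209·3220·2598560922243032880, 46551·2598560922243032880+3220·37566959460690844801) = (3497559059305735783913751,241931218954759943856100)

46551 3220
4333991201 299788440
403503248748951 27910903337660
37566959460690844801 2598560922243032880
3497559059305735783913751 241931218954759943856100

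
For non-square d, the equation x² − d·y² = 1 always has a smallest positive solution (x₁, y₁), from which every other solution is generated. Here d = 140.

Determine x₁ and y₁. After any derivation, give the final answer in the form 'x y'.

√140 = [11; 1,4,1,22, …], period ℓ=4 (even) → k=3
k=0  a_k=11  p_k/q_k = 11/1
k=1  a_k=1  p_k/q_k = 12/1
k=2  a_k=4  p_k/q_k = 59/5
k=3  a_k=1  p_k/q_k = 71/6
fundamental: x₁=71, y₁=6  (since 5041 − 140·36 = 1)

71 6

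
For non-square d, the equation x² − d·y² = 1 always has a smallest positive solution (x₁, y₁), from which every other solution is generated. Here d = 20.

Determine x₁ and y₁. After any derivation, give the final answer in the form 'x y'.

9 2

√20 → a₀=4, period (2,8); ℓ=2 even so k=1
i=0: a=4 ⇒ p=4, q=1
i=1: a=2 ⇒ p=9, q=2
fundamental: x₁=9, y₁=2  (since 81 − 20·4 = 1)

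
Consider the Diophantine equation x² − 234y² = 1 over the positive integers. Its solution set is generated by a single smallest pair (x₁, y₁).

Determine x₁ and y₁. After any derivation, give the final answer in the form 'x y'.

5201 340

√234 = [15; 3,2,1,2,1,2,3,30, …], period ℓ=8 (even) → k=7
i=0: a=15 ⇒ p=15, q=1
i=1: a=3 ⇒ p=46, q=3
i=2: a=2 ⇒ p=107, q=7
i=3: a=1 ⇒ p=153, q=10
…
i=5: a=1 ⇒ p=566, q=37
i=6: a=2 ⇒ p=1545, q=101
i=7: a=3 ⇒ p=5201, q=340
→ (5201, 340).  Check: 5201²=27050401, 234·340²=27050400, difference 1.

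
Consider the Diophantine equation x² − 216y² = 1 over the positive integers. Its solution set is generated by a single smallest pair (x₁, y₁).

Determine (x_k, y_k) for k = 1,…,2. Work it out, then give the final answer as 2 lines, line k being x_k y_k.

√216 = [14; 1,2,3,2,1,28, …], period ℓ=6 (even) → k=5
i=0: a=14 ⇒ p=14, q=1
i=1: a=1 ⇒ p=15, q=1
i=2: a=2 ⇒ p=44, q=3
i=3: a=3 ⇒ p=147, q=10
i=4: a=2 ⇒ p=338, q=23
i=5: a=1 ⇒ p=485, q=33
(x₁, y₁) = (485, 33);  485² − 216·33² = 1 ✓
n=2: (485,33)∘(485,33) = (485·485+216·33·33, 485·33+33·485) = (470449,32010)

485 33
470449 32010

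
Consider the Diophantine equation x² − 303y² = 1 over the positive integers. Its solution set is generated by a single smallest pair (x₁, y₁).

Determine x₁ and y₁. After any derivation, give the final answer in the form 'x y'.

2524 145

[17; 2,2,5,2,2,34] for √303; ℓ=6 ⇒ convergent index 5
i=0: a=17 ⇒ p=17, q=1
…
i=4: a=2 ⇒ p=1027, q=59
i=5: a=2 ⇒ p=2524, q=145
fundamental: x₁=2524, y₁=145  (since 6370576 − 303·21025 = 1)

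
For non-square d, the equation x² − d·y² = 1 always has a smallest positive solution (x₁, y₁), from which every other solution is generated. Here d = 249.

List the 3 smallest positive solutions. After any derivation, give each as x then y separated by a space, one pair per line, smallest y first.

8553815 542076
146335502108449 9273635639880
2503453625935556812055 158649927281879742324

√249 → a₀=15, period (1,3,1,1,5,…,3,1,30); ℓ=16 even so k=15
i=0: a=15 ⇒ p=15, q=1
i=1: a=1 ⇒ p=16, q=1
…
i=6: a=1 ⇒ p=931, q=59
i=7: a=3 ⇒ p=3582, q=227
i=8: a=10 ⇒ p=36751, q=2329
…
i=11: a=5 ⇒ p=866765, q=54929
i=12: a=1 ⇒ p=1017351, q=64472
…
i=14: a=3 ⇒ p=6669699, q=422675
i=15: a=1 ⇒ p=8553815, q=542076
fundamental: x₁=8553815, y₁=542076  (since 73167751054225 − 249·293846389776 = 1)
(x_2, y_2) = (8553815·8553815 + 249·542076·542076, 8553815·542076 + 542076·8553815) = (146335502108449, 9273635639880)
(x_3, y_3) = (8553815·146335502108449 + 249·542076·9273635639880, 8553815·9273635639880 + 542076·146335502108449) = (2503453625935556812055, 158649927281879742324)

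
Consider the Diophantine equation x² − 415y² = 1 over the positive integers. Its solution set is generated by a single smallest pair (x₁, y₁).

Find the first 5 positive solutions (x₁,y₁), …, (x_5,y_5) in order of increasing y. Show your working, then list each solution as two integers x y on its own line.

[20; 2,1,2,4,6,…,1,2,40] for √415; ℓ=16 ⇒ convergent index 15
k=0  a_k=20  p_k/q_k = 20/1
k=1  a_k=2  p_k/q_k = 41/2
k=2  a_k=1  p_k/q_k = 61/3
k=3  a_k=2  p_k/q_k = 163/8
k=4  a_k=4  p_k/q_k = 713/35
k=5  a_k=6  p_k/q_k = 4441/218
…
k=9  a_k=1  p_k/q_k = 43534/2137
k=10  a_k=1  p_k/q_k = 77473/3803
k=11  a_k=6  p_k/q_k = 508372/24955
k=12  a_k=4  p_k/q_k = 2110961/103623
k=13  a_k=2  p_k/q_k = 4730294/232201
k=14  a_k=1  p_k/q_k = 6841255/335824
k=15  a_k=2  p_k/q_k = 18412804/903849
(x₁, y₁) = (18412804, 903849);  18412804² − 415·903849² = 1 ✓
(18412804+903849√415)^2 = 678062702284831 + 33284788965192√415
(18412804+903849√415)^3 = 24970071273761872339444 + 1225732590794885332887√415
(18412804+903849√415)^4 = 919538056459614718055705397121 + 45138347901436822389057205104√415
(18412804+903849√415)^5 = 33862548008263614468078655355989935124 + 1662247105585933832332453329850170345√415

18412804 903849
678062702284831 33284788965192
24970071273761872339444 1225732590794885332887
919538056459614718055705397121 45138347901436822389057205104
33862548008263614468078655355989935124 1662247105585933832332453329850170345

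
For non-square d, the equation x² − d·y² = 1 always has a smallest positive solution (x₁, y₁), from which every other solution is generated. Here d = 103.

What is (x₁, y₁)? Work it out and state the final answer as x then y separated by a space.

227528 22419

√103 → a₀=10, period (6,1,2,1,1,9,1,1,2,1,6,20); ℓ=12 even so k=11
a_0=10:  p_0=10·1+0=10,  q_0=10·0+1=1
a_1=6:  p_1=6·10+1=61,  q_1=6·1+0=6
a_2=1:  p_2=1·61+10=71,  q_2=1·6+1=7
…
a_4=1:  p_4=1·203+71=274,  q_4=1·20+7=27
a_5=1:  p_5=1·274+203=477,  q_5=1·27+20=47
a_6=9:  p_6=9·477+274=4567,  q_6=9·47+27=450
…
a_8=1:  p_8=1·5044+4567=9611,  q_8=1·497+450=947
a_9=2:  p_9=2·9611+5044=24266,  q_9=2·947+497=2391
a_10=1:  p_10=1·24266+9611=33877,  q_10=1·2391+947=3338
a_11=6:  p_11=6·33877+24266=227528,  q_11=6·3338+2391=22419
fundamental: x₁=227528, y₁=22419  (since 51768990784 − 103·502611561 = 1)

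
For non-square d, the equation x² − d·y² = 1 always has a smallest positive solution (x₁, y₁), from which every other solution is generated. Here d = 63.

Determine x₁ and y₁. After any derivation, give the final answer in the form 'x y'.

√63 → a₀=7, period (1,14); ℓ=2 even so k=1
i=0: a=7 ⇒ p=7, q=1
i=1: a=1 ⇒ p=8, q=1
(x₁, y₁) = (8, 1);  8² − 63·1² = 1 ✓

8 1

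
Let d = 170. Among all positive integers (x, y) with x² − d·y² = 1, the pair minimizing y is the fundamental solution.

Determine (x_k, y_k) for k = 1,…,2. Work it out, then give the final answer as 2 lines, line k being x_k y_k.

d=170: √d = [13; 26] (ℓ=1, odd), read p_1/q_1
k=0  a_k=13  p_k/q_k = 13/1
k=1  a_k=26  p_k/q_k = 339/26
→ (339, 26).  Check: 339²=114921, 170·26²=114920, difference 1.
n=2: (339,26)∘(339,26) = (339·339+170·26·26, 339·26+26·339) = (229841,17628)

339 26
229841 17628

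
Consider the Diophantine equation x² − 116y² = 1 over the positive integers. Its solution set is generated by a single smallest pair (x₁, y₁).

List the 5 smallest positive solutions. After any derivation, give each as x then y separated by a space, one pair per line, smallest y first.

9801 910
192119201 17837820
3765920568201 349656946730
73819574785756801 6853975451963640
1447011301184484245001 134351626459734324550

d=116: √d = [10; 1,3,2,1,4,1,2,3,1,20] (ℓ=10, even), read p_9/q_9
i=0: a=10 ⇒ p=10, q=1
i=1: a=1 ⇒ p=11, q=1
i=2: a=3 ⇒ p=43, q=4
i=3: a=2 ⇒ p=97, q=9
i=4: a=1 ⇒ p=140, q=13
i=5: a=4 ⇒ p=657, q=61
…
i=8: a=3 ⇒ p=7550, q=701
i=9: a=1 ⇒ p=9801, q=910
fundamental: x₁=9801, y₁=910  (since 96059601 − 116·828100 = 1)
k=2:  x_2 = 9801·9801+116·910·910 = 192119201,  y_2 = 9801·910+910·9801 = 17837820
k=3:  x_3 = 9801·192119201+116·910·17837820 = 3765920568201,  y_3 = 9801·17837820+910·192119201 = 349656946730
k=4:  x_4 = 9801·3765920568201+116·910·349656946730 = 73819574785756801,  y_4 = 9801·349656946730+910·3765920568201 = 6853975451963640
k=5:  x_5 = 9801·73819574785756801+116·910·6853975451963640 = 1447011301184484245001,  y_5 = 9801·6853975451963640+910·73819574785756801 = 134351626459734324550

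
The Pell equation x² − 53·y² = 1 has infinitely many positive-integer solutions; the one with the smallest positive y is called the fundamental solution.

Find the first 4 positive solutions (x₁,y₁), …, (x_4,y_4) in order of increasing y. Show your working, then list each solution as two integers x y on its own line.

66249 9100
8777860001 1205731800
1163048894346249 159757052027300
154101652394311440001 21167489878307463600

√53 = [7; 3,1,1,3,14, …], period ℓ=5 (odd) → k=9
k=0  a_k=7  p_k/q_k = 7/1
k=1  a_k=3  p_k/q_k = 22/3
k=2  a_k=1  p_k/q_k = 29/4
k=3  a_k=1  p_k/q_k = 51/7
…
k=6  a_k=3  p_k/q_k = 7979/1096
…
k=8  a_k=1  p_k/q_k = 18557/2549
k=9  a_k=3  p_k/q_k = 66249/9100
(x₁, y₁) = (66249, 9100);  66249² − 53·9100² = 1 ✓
n=2: (66249,9100)∘(66249,9100) = (66249·66249+53·9100·9100, 66249·9100+9100·66249) = (8777860001,1205731800)
n=3: (8777860001,1205731800)∘(66249,9100) = (66249·8777860001+53·9100·1205731800, 66249·1205731800+9100·8777860001) = (1163048894346249,159757052027300)
n=4: (1163048894346249,159757052027300)∘(66249,9100) = (66249·1163048894346249+53·9100·159757052027300, 66249·159757052027300+9100·1163048894346249) = (154101652394311440001,21167489878307463600)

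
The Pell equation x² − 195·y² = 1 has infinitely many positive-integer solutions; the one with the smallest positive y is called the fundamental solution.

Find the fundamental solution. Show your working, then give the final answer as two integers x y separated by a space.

√195 → a₀=13, period (1,26); ℓ=2 even so k=1
i=0: a=13 ⇒ p=13, q=1
i=1: a=1 ⇒ p=14, q=1
→ (14, 1).  Check: 14²=196, 195·1²=195, difference 1.

14 1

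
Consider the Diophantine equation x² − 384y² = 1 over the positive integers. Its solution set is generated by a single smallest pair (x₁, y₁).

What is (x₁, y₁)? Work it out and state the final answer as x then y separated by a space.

√384 → a₀=19, period (1,1,2,9,2,1,1,38); ℓ=8 even so k=7
k=0  a_k=19  p_k/q_k = 19/1
k=1  a_k=1  p_k/q_k = 20/1
…
k=3  a_k=2  p_k/q_k = 98/5
k=4  a_k=9  p_k/q_k = 921/47
k=5  a_k=2  p_k/q_k = 1940/99
k=6  a_k=1  p_k/q_k = 2861/146
k=7  a_k=1  p_k/q_k = 4801/245
fundamental: x₁=4801, y₁=245  (since 23049601 − 384·60025 = 1)

4801 245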